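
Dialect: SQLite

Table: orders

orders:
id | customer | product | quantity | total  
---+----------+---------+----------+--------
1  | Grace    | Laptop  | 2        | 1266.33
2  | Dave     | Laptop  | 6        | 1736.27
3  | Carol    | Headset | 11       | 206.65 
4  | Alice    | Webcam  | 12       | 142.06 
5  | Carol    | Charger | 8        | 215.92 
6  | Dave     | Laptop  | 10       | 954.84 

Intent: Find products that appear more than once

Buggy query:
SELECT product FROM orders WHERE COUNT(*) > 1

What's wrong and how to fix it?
Bug: COUNT(*) is an aggregate and cannot be used in WHERE

Fix: Group first, then use HAVING for the count condition

Corrected query:
SELECT product FROM orders GROUP BY product HAVING COUNT(*) > 1

Result:
product
-------
Laptop 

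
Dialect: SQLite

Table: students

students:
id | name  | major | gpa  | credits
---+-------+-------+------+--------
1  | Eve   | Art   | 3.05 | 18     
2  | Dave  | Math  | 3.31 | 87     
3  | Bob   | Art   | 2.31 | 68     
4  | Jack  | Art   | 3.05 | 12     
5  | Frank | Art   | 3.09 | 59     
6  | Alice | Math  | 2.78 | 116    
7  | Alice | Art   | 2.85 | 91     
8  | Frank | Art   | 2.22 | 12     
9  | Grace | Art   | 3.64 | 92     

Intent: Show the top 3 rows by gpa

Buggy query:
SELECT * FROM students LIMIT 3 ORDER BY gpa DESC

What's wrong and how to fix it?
Bug: ORDER BY cannot follow LIMIT; LIMIT is the final clause

Fix: Sort with ORDER BY, then apply LIMIT

Corrected query:
SELECT * FROM students ORDER BY gpa DESC LIMIT 3

Result:
id | name  | major | gpa  | credits
---+-------+-------+------+--------
9  | Grace | Art   | 3.64 | 92     
2  | Dave  | Math  | 3.31 | 87     
5  | Frank | Art   | 3.09 | 59     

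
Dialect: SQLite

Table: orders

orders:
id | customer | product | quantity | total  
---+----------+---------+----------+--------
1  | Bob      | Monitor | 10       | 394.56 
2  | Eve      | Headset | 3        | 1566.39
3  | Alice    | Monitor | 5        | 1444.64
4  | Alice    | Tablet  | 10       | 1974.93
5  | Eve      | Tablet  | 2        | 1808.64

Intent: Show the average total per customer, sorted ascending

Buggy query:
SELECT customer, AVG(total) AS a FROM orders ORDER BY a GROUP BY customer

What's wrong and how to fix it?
Bug: ORDER BY appears before GROUP BY; SQL clause order requires GROUP BY first

Fix: Reorder: SELECT … FROM … GROUP BY … ORDER BY …

Corrected query:
SELECT customer, AVG(total) AS a FROM orders GROUP BY customer ORDER BY a

Result:
customer | a       
---------+---------
Bob      | 394.56  
Eve      | 1687.515
Alice    | 1709.785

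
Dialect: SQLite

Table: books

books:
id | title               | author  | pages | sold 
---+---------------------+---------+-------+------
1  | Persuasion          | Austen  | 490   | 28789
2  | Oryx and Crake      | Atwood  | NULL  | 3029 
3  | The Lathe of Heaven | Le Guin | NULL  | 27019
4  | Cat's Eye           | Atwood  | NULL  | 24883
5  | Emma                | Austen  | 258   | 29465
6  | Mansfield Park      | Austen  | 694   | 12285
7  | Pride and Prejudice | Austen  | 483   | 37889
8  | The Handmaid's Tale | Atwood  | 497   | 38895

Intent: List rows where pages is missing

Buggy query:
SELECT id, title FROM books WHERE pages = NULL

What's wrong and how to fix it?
Bug: Comparing to NULL with '=' never matches; NULL = NULL is unknown, not true

Fix: Use IS NULL to test for NULL

Corrected query:
SELECT id, title FROM books WHERE pages IS NULL

Result:
id | title              
---+--------------------
2  | Oryx and Crake     
3  | The Lathe of Heaven
4  | Cat's Eye          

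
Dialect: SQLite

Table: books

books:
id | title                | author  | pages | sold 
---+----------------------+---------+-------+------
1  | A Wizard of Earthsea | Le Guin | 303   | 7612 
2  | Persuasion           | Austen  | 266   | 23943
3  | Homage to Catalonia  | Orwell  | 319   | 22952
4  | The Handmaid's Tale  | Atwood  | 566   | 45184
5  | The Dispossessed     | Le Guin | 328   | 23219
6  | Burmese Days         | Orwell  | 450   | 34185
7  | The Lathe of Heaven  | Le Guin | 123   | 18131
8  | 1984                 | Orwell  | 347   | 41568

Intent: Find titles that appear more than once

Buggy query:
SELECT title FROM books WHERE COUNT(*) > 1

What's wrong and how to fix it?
Bug: WHERE can't reference COUNT(*); aggregates are computed after WHERE

Fix: Group first, then use HAVING for the count condition

Corrected query:
SELECT title FROM books GROUP BY title HAVING COUNT(*) > 1

Result:
(no rows)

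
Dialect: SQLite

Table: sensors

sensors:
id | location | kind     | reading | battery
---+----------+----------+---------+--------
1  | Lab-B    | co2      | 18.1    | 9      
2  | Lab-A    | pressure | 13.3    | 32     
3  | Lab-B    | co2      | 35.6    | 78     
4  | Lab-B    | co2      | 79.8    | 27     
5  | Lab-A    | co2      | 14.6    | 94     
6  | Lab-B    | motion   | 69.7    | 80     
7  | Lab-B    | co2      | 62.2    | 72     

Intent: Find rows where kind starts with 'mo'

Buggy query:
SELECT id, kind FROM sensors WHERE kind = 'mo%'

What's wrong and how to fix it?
Bug: Wildcards only work with LIKE; '=' treats '%' as a literal character

Fix: Replace '=' with LIKE so 'mo%' is treated as a pattern

Corrected query:
SELECT id, kind FROM sensors WHERE kind LIKE 'mo%'

Result:
id | kind  
---+-------
6  | motion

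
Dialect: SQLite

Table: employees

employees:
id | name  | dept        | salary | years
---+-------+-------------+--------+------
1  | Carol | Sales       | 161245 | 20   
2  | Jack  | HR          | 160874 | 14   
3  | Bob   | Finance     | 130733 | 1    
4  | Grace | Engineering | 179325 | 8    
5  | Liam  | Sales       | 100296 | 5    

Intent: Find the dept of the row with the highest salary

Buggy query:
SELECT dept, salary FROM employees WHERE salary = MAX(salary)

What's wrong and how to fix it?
Bug: MAX(salary) is an aggregate and cannot be used directly in WHERE

Fix: Use a subquery: WHERE salary = (SELECT MAX(salary) FROM employees)

Corrected query:
SELECT dept, salary FROM employees WHERE salary = (SELECT MAX(salary) FROM employees)

Result:
dept        | salary
------------+-------
Engineering | 179325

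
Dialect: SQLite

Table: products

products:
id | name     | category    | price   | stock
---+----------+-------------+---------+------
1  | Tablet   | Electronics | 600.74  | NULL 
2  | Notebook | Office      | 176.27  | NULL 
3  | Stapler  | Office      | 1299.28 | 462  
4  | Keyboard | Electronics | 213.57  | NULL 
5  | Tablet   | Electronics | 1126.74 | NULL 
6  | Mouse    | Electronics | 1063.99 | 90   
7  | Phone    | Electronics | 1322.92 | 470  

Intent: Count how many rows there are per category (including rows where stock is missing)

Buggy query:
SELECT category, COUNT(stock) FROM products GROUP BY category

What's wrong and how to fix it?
Bug: COUNT(column) counts non-NULL values only; rows with NULL stock aren't counted

Fix: Use COUNT(*) to count all rows regardless of NULL

Corrected query:
SELECT category, COUNT(*) FROM products GROUP BY category

Result:
category    | COUNT(*)
------------+---------
Electronics | 5       
Office      | 2       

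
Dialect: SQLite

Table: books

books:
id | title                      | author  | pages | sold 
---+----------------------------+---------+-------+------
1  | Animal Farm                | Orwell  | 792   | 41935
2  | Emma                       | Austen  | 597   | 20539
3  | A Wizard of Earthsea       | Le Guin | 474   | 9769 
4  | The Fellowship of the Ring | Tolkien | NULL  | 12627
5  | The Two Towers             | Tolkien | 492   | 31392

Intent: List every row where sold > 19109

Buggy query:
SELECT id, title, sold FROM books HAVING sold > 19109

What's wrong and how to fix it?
Bug: HAVING filters the output of aggregation, but this query has no GROUP BY and no aggregate functions, so SQLite rejects it (HAVING clause on a non-aggregate query); the condition here is per row

Fix: Use WHERE for row-level filtering

Corrected query:
SELECT id, title, sold FROM books WHERE sold > 19109

Result:
id | title          | sold 
---+----------------+------
1  | Animal Farm    | 41935
2  | Emma           | 20539
5  | The Two Towers | 31392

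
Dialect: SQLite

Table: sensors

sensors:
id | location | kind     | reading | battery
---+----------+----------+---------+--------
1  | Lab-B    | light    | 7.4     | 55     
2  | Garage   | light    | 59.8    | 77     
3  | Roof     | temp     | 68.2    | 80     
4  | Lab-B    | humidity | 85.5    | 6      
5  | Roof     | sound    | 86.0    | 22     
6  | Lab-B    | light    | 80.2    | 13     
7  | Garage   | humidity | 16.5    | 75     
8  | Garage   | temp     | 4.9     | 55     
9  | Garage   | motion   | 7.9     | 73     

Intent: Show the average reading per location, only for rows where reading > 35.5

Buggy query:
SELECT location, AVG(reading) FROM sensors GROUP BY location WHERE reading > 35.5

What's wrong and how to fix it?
Bug: WHERE cannot follow GROUP BY

Fix: Place WHERE between FROM and GROUP BY

Corrected query:
SELECT location, AVG(reading) FROM sensors WHERE reading > 35.5 GROUP BY location

Result:
location | AVG(reading)
---------+-------------
Garage   | 59.8        
Lab-B    | 82.85       
Roof     | 77.1        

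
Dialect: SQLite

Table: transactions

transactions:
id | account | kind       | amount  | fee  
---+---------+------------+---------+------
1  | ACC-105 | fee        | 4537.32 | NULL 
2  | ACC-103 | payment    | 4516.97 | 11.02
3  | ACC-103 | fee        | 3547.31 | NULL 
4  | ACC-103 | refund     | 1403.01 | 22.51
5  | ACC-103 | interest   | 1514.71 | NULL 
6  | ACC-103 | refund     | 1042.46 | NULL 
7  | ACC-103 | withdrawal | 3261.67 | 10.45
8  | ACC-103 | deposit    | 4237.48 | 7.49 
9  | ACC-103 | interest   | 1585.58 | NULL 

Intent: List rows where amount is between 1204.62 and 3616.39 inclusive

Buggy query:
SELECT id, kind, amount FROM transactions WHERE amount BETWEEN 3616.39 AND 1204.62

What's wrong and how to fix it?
Bug: The bounds are reversed; BETWEEN a AND b requires a <= b to match anything

Fix: Swap the bounds so the smaller value comes first

Corrected query:
SELECT id, kind, amount FROM transactions WHERE amount BETWEEN 1204.62 AND 3616.39

Result:
id | kind       | amount 
---+------------+--------
3  | fee        | 3547.31
4  | refund     | 1403.01
5  | interest   | 1514.71
7  | withdrawal | 3261.67
9  | interest   | 1585.58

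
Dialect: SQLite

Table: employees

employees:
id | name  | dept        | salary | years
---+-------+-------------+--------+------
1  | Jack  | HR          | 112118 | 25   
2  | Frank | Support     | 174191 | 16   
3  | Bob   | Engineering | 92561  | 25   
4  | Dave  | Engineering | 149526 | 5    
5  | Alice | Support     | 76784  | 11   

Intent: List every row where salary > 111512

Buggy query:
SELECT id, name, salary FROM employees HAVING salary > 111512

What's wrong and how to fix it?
Bug: This is a non-aggregate query (no GROUP BY, no aggregates), so in SQLite the HAVING clause is invalid here; a row-level condition belongs in WHERE

Fix: Replace HAVING with WHERE since the condition applies to individual rows

Corrected query:
SELECT id, name, salary FROM employees WHERE salary > 111512

Result:
id | name  | salary
---+-------+-------
1  | Jack  | 112118
2  | Frank | 174191
4  | Dave  | 149526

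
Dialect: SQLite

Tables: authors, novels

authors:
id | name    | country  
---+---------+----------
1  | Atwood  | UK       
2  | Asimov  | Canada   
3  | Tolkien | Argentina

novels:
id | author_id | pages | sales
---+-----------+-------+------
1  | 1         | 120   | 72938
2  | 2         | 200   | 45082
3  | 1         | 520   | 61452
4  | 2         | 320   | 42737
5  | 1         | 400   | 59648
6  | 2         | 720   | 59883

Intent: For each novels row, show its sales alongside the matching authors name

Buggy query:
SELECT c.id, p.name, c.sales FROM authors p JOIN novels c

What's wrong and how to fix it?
Bug: Missing join condition: each novels row is matched to all authors rows instead of just its own

Fix: Specify the join condition linking the foreign key to the parent id

Corrected query:
SELECT c.id, p.name, c.sales FROM authors p JOIN novels c ON c.author_id = p.id

Result:
id | name   | sales
---+--------+------
1  | Atwood | 72938
2  | Asimov | 45082
3  | Atwood | 61452
4  | Asimov | 42737
5  | Atwood | 59648
6  | Asimov | 59883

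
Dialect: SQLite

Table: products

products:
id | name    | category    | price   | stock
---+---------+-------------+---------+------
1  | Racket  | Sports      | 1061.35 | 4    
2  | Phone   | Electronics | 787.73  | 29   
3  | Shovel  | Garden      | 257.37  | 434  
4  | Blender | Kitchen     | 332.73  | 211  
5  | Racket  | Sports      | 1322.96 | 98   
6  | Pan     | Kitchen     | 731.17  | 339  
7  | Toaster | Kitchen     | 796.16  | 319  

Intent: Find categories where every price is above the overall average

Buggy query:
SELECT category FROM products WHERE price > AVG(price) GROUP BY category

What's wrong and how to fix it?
Bug: WHERE evaluates per row before aggregation, so AVG() is unavailable

Fix: Compute the overall average in a scalar subquery and compare each group's MIN against it in HAVING

Corrected query:
SELECT category FROM products GROUP BY category HAVING MIN(price) > (SELECT AVG(price) FROM products)

Result:
category   
-----------
Electronics
Sports     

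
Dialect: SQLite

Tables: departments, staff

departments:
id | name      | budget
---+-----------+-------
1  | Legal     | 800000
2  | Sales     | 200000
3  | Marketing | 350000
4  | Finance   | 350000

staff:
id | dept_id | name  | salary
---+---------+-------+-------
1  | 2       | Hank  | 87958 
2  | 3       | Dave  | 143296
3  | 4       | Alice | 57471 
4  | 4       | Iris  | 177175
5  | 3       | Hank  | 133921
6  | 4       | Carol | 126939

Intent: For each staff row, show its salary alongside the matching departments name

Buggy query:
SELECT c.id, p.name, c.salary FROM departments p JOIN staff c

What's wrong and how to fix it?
Bug: JOIN with no ON clause produces a cartesian product; every staff row pairs with every departments row

Fix: Specify the join condition linking the foreign key to the parent id

Corrected query:
SELECT c.id, p.name, c.salary FROM departments p JOIN staff c ON c.dept_id = p.id

Result:
id | name      | salary
---+-----------+-------
1  | Sales     | 87958 
2  | Marketing | 143296
3  | Finance   | 57471 
4  | Finance   | 177175
5  | Marketing | 133921
6  | Finance   | 126939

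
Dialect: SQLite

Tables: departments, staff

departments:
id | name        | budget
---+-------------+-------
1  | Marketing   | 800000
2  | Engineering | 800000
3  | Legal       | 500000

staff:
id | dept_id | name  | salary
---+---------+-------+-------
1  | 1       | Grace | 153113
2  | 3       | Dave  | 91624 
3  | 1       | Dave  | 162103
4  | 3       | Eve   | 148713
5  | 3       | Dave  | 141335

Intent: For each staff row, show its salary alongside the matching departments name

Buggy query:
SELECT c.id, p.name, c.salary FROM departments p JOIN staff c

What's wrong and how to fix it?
Bug: JOIN with no ON clause produces a cartesian product; every staff row pairs with every departments row

Fix: Add ON c.dept_id = p.id to the JOIN

Corrected query:
SELECT c.id, p.name, c.salary FROM departments p JOIN staff c ON c.dept_id = p.id

Result:
id | name      | salary
---+-----------+-------
1  | Marketing | 153113
2  | Legal     | 91624 
3  | Marketing | 162103
4  | Legal     | 148713
5  | Legal     | 141335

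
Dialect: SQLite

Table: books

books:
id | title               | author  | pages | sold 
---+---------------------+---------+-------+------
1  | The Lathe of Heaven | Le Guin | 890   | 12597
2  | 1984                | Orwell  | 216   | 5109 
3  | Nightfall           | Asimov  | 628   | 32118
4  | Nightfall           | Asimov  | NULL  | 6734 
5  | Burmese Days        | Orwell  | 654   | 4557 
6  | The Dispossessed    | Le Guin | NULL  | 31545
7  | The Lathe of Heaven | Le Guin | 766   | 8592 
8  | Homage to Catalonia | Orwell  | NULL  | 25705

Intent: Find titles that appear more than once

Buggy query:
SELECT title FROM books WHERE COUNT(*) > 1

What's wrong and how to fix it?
Bug: COUNT(*) is an aggregate and cannot be used in WHERE

Fix: GROUP BY title, then filter groups with HAVING COUNT(*) > 1

Corrected query:
SELECT title FROM books GROUP BY title HAVING COUNT(*) > 1

Result:
title              
-------------------
Nightfall          
The Lathe of Heaven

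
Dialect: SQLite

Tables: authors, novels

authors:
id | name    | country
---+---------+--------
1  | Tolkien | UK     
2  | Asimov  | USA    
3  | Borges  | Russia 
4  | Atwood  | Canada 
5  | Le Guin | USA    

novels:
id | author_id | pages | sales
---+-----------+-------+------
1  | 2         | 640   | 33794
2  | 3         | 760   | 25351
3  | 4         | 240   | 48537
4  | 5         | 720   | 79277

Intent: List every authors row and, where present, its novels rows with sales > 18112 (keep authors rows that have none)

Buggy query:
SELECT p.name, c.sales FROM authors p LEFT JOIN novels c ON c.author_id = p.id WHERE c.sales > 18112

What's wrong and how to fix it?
Bug: Filtering c.sales in WHERE discards the NULL rows produced by LEFT JOIN, turning it into an inner join

Fix: Put 'c.sales > 18112' in the JOIN's ON clause instead of WHERE

Corrected query:
SELECT p.name, c.sales FROM authors p LEFT JOIN novels c ON c.author_id = p.id AND c.sales > 18112

Result:
name    | sales
--------+------
Tolkien | NULL 
Asimov  | 33794
Borges  | 25351
Atwood  | 48537
Le Guin | 79277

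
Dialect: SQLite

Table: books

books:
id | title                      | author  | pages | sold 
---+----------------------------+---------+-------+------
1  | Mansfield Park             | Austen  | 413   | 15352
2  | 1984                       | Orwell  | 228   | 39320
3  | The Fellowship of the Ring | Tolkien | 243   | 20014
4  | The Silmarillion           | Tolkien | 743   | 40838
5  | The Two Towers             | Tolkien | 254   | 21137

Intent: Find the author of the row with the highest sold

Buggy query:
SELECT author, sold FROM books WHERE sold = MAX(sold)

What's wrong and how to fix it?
Bug: MAX(sold) is an aggregate and cannot be used directly in WHERE

Fix: Wrap MAX in a scalar subquery so WHERE compares against a single value

Corrected query:
SELECT author, sold FROM books WHERE sold = (SELECT MAX(sold) FROM books)

Result:
author  | sold 
--------+------
Tolkien | 40838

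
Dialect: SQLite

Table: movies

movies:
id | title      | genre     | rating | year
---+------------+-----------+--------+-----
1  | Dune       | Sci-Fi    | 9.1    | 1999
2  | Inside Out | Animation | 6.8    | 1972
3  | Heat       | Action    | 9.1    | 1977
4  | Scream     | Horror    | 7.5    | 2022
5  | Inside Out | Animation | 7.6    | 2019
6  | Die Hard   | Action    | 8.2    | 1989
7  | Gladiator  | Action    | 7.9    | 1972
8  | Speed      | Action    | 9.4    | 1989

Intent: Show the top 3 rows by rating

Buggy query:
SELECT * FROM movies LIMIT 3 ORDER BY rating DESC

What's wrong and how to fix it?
Bug: ORDER BY cannot follow LIMIT; LIMIT is the final clause

Fix: Swap the clauses: ORDER BY first, then LIMIT

Corrected query:
SELECT * FROM movies ORDER BY rating DESC LIMIT 3

Result:
id | title | genre  | rating | year
---+-------+--------+--------+-----
8  | Speed | Action | 9.4    | 1989
1  | Dune  | Sci-Fi | 9.1    | 1999
3  | Heat  | Action | 9.1    | 1977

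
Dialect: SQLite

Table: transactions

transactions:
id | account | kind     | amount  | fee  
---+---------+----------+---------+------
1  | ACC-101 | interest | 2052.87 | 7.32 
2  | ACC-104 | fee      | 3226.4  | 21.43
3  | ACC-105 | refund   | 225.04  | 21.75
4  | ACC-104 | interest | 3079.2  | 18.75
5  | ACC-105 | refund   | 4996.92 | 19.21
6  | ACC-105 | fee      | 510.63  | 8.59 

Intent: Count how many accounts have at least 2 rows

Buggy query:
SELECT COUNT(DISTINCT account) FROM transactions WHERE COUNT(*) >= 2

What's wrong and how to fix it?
Bug: COUNT(*) cannot appear in WHERE; the per-group count doesn't exist yet

Fix: Use a subquery that GROUPs and filters with HAVING, then count its rows

Corrected query:
SELECT COUNT(*) FROM (SELECT account FROM transactions GROUP BY account HAVING COUNT(*) >= 2)

Result:
COUNT(*)
--------
2       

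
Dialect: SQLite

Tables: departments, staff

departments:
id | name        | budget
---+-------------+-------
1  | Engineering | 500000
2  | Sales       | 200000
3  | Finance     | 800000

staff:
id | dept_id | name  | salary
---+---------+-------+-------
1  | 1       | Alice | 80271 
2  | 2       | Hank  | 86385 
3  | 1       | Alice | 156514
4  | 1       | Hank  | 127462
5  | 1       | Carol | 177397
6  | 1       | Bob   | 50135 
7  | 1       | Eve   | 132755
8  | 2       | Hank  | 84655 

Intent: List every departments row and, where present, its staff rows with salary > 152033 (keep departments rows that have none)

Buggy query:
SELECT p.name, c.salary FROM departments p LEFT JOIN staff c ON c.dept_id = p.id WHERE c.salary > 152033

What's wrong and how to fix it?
Bug: Filtering c.salary in WHERE discards the NULL rows produced by LEFT JOIN, turning it into an inner join

Fix: Put 'c.salary > 152033' in the JOIN's ON clause instead of WHERE

Corrected query:
SELECT p.name, c.salary FROM departments p LEFT JOIN staff c ON c.dept_id = p.id AND c.salary > 152033

Result:
name        | salary
------------+-------
Engineering | 156514
Engineering | 177397
Sales       | NULL  
Finance     | NULL  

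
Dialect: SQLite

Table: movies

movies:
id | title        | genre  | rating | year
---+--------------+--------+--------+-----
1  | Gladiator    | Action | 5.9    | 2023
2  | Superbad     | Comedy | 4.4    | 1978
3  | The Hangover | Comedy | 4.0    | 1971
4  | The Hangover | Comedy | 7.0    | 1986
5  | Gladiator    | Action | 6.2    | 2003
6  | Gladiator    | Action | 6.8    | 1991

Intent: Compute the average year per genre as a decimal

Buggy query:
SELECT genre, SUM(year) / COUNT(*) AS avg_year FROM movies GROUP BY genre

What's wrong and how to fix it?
Bug: SUM(year) and COUNT(*) are both integers; the division truncates the fractional part

Fix: Cast one side to REAL so the division keeps the fractional part

Corrected query:
SELECT genre, SUM(year) * 1.0 / COUNT(*) AS avg_year FROM movies GROUP BY genre

Result:
genre  | avg_year   
-------+------------
Action | 2005.666667
Comedy | 1978.333333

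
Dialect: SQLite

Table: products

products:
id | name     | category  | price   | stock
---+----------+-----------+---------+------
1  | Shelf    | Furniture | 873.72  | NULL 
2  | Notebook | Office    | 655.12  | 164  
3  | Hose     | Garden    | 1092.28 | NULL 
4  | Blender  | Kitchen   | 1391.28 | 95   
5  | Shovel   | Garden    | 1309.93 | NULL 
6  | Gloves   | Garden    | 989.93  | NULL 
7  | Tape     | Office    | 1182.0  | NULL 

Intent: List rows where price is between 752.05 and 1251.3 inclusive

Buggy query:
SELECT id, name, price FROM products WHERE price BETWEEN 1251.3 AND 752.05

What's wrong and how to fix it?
Bug: BETWEEN expects the lower bound first; with 1251.3 AND 752.05 the range is empty

Fix: Swap the bounds so the smaller value comes first

Corrected query:
SELECT id, name, price FROM products WHERE price BETWEEN 752.05 AND 1251.3

Result:
id | name   | price  
---+--------+--------
1  | Shelf  | 873.72 
3  | Hose   | 1092.28
6  | Gloves | 989.93 
7  | Tape   | 1182   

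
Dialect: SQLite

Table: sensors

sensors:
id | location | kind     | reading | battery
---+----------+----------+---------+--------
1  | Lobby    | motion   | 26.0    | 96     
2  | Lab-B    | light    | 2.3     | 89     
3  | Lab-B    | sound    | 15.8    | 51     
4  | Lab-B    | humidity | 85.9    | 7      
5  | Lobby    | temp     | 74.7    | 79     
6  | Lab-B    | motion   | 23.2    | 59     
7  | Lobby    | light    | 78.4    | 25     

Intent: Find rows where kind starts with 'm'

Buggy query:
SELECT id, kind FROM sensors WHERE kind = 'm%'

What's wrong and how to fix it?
Bug: '=' compares the literal string including the % character; pattern matching needs LIKE

Fix: Replace '=' with LIKE so 'm%' is treated as a pattern

Corrected query:
SELECT id, kind FROM sensors WHERE kind LIKE 'm%'

Result:
id | kind  
---+-------
1  | motion
6  | motion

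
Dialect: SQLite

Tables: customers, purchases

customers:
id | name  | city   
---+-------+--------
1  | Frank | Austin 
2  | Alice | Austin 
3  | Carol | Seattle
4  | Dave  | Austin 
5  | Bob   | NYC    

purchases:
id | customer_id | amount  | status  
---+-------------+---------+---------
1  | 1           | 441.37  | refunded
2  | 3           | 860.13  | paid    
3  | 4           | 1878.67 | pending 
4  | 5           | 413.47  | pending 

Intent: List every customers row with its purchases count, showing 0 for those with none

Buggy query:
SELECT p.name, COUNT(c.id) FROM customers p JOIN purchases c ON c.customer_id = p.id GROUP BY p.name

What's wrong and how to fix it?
Bug: An inner join excludes parents with zero children

Fix: Use LEFT JOIN so parents without children still appear (COUNT(c.id) gives 0)

Corrected query:
SELECT p.name, COUNT(c.id) FROM customers p LEFT JOIN purchases c ON c.customer_id = p.id GROUP BY p.name

Result:
name  | COUNT(c.id)
------+------------
Alice | 0          
Bob   | 1          
Carol | 1          
Dave  | 1          
Frank | 1          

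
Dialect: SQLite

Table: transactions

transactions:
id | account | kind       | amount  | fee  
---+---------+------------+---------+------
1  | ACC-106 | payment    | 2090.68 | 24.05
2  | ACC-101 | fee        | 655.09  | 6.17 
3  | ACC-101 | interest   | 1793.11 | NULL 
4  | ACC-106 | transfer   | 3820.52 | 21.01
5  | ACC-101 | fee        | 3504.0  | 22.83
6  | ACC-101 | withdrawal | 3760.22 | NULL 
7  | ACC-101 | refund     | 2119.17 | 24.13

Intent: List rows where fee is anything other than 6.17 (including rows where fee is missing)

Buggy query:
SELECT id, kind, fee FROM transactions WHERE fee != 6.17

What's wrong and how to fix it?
Bug: Inequality against NULL is unknown, not true; rows with NULL are dropped

Fix: Add an explicit OR fee IS NULL to include the missing-value rows

Corrected query:
SELECT id, kind, fee FROM transactions WHERE fee != 6.17 OR fee IS NULL

Result:
id | kind       | fee  
---+------------+------
1  | payment    | 24.05
3  | interest   | NULL 
4  | transfer   | 21.01
5  | fee        | 22.83
6  | withdrawal | NULL 
7  | refund     | 24.13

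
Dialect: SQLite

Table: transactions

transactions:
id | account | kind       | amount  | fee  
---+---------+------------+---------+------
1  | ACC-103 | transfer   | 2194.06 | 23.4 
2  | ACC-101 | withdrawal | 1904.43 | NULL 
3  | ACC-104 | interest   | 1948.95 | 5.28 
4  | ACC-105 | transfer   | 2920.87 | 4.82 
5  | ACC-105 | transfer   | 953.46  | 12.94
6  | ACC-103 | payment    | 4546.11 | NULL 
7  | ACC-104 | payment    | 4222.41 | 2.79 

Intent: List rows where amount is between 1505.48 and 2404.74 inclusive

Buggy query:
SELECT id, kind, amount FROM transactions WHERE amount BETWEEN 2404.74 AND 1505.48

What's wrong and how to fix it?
Bug: BETWEEN expects the lower bound first; with 2404.74 AND 1505.48 the range is empty

Fix: Swap the bounds so the smaller value comes first

Corrected query:
SELECT id, kind, amount FROM transactions WHERE amount BETWEEN 1505.48 AND 2404.74

Result:
id | kind       | amount 
---+------------+--------
1  | transfer   | 2194.06
2  | withdrawal | 1904.43
3  | interest   | 1948.95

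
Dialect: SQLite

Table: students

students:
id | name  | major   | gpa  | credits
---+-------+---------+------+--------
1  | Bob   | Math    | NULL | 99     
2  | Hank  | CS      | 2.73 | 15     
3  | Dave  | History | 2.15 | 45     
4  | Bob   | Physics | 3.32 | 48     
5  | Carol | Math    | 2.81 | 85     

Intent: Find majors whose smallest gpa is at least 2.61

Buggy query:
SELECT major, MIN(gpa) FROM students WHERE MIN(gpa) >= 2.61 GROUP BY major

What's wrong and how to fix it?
Bug: Aggregates like MIN are computed per group after WHERE runs

Fix: Replace WHERE with HAVING after the GROUP BY

Corrected query:
SELECT major, MIN(gpa) FROM students GROUP BY major HAVING MIN(gpa) >= 2.61

Result:
major   | MIN(gpa)
--------+---------
CS      | 2.73    
Math    | 2.81    
Physics | 3.32    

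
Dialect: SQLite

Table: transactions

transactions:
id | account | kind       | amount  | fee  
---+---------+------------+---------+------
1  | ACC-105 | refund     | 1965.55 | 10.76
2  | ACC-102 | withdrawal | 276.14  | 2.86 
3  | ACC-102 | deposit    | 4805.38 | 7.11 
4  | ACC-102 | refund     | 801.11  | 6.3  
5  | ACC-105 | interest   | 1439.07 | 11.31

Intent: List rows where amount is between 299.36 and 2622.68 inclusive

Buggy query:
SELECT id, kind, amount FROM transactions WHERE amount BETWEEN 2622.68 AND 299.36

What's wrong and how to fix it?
Bug: BETWEEN expects the lower bound first; with 2622.68 AND 299.36 the range is empty

Fix: Swap the bounds so the smaller value comes first

Corrected query:
SELECT id, kind, amount FROM transactions WHERE amount BETWEEN 299.36 AND 2622.68

Result:
id | kind     | amount 
---+----------+--------
1  | refund   | 1965.55
4  | refund   | 801.11 
5  | interest | 1439.07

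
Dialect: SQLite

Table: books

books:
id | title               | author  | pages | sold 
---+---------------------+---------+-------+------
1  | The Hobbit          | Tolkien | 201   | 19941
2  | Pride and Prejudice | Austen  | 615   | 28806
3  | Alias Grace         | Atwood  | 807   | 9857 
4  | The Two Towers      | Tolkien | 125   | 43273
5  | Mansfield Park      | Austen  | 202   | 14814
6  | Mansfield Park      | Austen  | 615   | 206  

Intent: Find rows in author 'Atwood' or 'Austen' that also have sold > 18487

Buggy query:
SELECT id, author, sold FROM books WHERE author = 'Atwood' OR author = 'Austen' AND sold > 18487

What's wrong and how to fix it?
Bug: Without parentheses, AND is evaluated before OR, so the sold filter only applies to the 'Austen' branch

Fix: Add parentheses around the OR so the AND applies to both alternatives

Corrected query:
SELECT id, author, sold FROM books WHERE (author = 'Atwood' OR author = 'Austen') AND sold > 18487

Result:
id | author | sold 
---+--------+------
2  | Austen | 28806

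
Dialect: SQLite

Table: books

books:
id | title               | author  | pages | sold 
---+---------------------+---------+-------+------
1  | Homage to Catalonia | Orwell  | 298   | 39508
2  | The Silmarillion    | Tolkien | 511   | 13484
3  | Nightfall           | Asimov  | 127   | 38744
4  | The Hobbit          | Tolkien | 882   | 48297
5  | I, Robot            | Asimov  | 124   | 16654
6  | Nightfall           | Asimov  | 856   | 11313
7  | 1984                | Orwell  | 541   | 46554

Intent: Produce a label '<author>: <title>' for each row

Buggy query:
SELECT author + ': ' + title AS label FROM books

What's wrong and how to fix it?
Bug: SQLite uses || for string concatenation; + coerces text to numbers (yielding 0)

Fix: Replace + with || to concatenate text

Corrected query:
SELECT author || ': ' || title AS label FROM books

Result:
label                      
---------------------------
Orwell: Homage to Catalonia
Tolkien: The Silmarillion  
Asimov: Nightfall          
Tolkien: The Hobbit        
Asimov: I, Robot           
Asimov: Nightfall          
Orwell: 1984               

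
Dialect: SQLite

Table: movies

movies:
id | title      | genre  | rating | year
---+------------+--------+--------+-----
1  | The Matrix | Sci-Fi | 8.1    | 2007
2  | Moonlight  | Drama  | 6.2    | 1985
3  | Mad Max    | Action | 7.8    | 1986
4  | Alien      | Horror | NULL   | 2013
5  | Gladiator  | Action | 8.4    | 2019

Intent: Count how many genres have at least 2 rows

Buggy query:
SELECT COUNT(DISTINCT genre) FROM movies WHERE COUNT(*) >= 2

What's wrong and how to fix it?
Bug: COUNT(*) cannot appear in WHERE; the per-group count doesn't exist yet

Fix: Use a subquery that GROUPs and filters with HAVING, then count its rows

Corrected query:
SELECT COUNT(*) FROM (SELECT genre FROM movies GROUP BY genre HAVING COUNT(*) >= 2)

Result:
COUNT(*)
--------
1       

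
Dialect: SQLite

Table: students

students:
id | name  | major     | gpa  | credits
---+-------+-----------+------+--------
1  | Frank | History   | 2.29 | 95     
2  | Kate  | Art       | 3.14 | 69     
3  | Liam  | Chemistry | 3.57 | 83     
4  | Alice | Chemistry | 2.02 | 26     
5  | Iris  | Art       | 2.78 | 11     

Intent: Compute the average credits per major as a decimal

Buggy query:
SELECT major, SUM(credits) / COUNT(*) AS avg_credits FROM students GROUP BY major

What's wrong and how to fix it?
Bug: Both operands are integers, so '/' performs integer division and truncates

Fix: Multiply by 1.0 (or CAST to REAL) to force floating-point division

Corrected query:
SELECT major, SUM(credits) * 1.0 / COUNT(*) AS avg_credits FROM students GROUP BY major

Result:
major     | avg_credits
----------+------------
Art       | 40         
Chemistry | 54.5       
History   | 95         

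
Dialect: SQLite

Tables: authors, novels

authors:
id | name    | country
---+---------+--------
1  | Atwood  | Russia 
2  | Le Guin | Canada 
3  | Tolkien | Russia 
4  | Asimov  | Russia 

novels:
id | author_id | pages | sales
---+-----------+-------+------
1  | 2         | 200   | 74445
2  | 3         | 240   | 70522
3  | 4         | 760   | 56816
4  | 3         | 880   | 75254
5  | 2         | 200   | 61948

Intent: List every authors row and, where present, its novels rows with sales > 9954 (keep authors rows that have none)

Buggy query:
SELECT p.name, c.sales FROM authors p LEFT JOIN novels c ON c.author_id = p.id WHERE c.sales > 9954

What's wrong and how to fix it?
Bug: Filtering c.sales in WHERE discards the NULL rows produced by LEFT JOIN, turning it into an inner join

Fix: Move the right-table condition into the ON clause so unmatched parents are kept

Corrected query:
SELECT p.name, c.sales FROM authors p LEFT JOIN novels c ON c.author_id = p.id AND c.sales > 9954

Result:
name    | sales
--------+------
Atwood  | NULL 
Le Guin | 61948
Le Guin | 74445
Tolkien | 70522
Tolkien | 75254
Asimov  | 56816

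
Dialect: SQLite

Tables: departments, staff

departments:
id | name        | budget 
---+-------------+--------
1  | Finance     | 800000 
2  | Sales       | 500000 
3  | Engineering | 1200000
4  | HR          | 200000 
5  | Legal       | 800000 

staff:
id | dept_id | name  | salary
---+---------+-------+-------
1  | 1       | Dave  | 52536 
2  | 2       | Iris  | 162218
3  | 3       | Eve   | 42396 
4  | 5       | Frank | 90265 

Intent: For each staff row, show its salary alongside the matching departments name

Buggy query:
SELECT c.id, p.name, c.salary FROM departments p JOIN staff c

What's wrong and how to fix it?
Bug: JOIN with no ON clause produces a cartesian product; every staff row pairs with every departments row

Fix: Add ON c.dept_id = p.id to the JOIN

Corrected query:
SELECT c.id, p.name, c.salary FROM departments p JOIN staff c ON c.dept_id = p.id

Result:
id | name        | salary
---+-------------+-------
1  | Finance     | 52536 
2  | Sales       | 162218
3  | Engineering | 42396 
4  | Legal       | 90265 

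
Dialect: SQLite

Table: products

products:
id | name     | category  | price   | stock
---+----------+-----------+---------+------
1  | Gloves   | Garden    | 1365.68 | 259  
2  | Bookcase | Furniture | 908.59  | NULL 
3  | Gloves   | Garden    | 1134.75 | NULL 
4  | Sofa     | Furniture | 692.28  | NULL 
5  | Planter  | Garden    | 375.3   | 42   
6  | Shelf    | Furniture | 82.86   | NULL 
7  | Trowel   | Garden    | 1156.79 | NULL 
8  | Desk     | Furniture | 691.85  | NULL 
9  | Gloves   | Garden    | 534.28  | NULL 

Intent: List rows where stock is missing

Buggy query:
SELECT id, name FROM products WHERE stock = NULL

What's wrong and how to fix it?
Bug: '= NULL' is always unknown in SQL three-valued logic, so no rows match

Fix: Use IS NULL to test for NULL

Corrected query:
SELECT id, name FROM products WHERE stock IS NULL

Result:
id | name    
---+---------
2  | Bookcase
3  | Gloves  
4  | Sofa    
6  | Shelf   
7  | Trowel  
8  | Desk    
9  | Gloves  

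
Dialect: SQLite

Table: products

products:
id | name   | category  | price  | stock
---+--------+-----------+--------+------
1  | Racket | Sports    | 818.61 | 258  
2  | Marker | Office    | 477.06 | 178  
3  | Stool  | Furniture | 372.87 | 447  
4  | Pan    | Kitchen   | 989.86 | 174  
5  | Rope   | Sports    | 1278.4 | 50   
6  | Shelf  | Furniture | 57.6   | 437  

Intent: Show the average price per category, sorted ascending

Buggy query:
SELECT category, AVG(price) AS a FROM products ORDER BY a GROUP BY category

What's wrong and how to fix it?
Bug: GROUP BY must precede ORDER BY

Fix: Reorder: SELECT … FROM … GROUP BY … ORDER BY …

Corrected query:
SELECT category, AVG(price) AS a FROM products GROUP BY category ORDER BY a

Result:
category  | a       
----------+---------
Furniture | 215.235 
Office    | 477.06  
Kitchen   | 989.86  
Sports    | 1048.505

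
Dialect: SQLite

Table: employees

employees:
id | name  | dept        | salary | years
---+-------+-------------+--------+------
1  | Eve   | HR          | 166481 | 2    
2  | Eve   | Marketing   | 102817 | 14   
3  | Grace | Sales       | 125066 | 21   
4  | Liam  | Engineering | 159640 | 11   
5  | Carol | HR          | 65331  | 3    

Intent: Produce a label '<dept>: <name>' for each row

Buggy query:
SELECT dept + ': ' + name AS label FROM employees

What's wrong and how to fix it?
Bug: '+' is numeric addition; on text columns SQLite converts them to 0 instead of concatenating

Fix: Use the || operator for string concatenation

Corrected query:
SELECT dept || ': ' || name AS label FROM employees

Result:
label            
-----------------
HR: Eve          
Marketing: Eve   
Sales: Grace     
Engineering: Liam
HR: Carol        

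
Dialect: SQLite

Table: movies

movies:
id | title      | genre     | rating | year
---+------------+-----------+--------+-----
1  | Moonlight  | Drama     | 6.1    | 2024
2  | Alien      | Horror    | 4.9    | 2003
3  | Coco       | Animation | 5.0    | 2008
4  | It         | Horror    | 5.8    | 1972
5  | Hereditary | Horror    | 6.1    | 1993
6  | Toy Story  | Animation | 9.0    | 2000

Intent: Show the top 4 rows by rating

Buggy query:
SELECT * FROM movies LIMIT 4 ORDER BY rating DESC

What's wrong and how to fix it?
Bug: LIMIT must come after ORDER BY

Fix: Sort with ORDER BY, then apply LIMIT

Corrected query:
SELECT * FROM movies ORDER BY rating DESC LIMIT 4

Result:
id | title      | genre     | rating | year
---+------------+-----------+--------+-----
6  | Toy Story  | Animation | 9      | 2000
1  | Moonlight  | Drama     | 6.1    | 2024
5  | Hereditary | Horror    | 6.1    | 1993
4  | It         | Horror    | 5.8    | 1972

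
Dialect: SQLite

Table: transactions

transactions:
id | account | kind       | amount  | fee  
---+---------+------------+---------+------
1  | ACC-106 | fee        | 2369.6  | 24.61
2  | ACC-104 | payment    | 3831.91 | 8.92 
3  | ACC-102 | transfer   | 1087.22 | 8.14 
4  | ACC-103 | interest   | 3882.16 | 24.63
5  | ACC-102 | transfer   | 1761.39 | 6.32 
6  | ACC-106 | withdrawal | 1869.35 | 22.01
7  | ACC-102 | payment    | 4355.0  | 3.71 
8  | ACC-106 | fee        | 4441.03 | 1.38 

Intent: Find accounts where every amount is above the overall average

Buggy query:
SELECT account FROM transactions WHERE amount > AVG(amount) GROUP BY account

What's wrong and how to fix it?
Bug: WHERE evaluates per row before aggregation, so AVG() is unavailable

Fix: Compute the overall average in a scalar subquery and compare each group's MIN against it in HAVING

Corrected query:
SELECT account FROM transactions GROUP BY account HAVING MIN(amount) > (SELECT AVG(amount) FROM transactions)

Result:
account
-------
ACC-103
ACC-104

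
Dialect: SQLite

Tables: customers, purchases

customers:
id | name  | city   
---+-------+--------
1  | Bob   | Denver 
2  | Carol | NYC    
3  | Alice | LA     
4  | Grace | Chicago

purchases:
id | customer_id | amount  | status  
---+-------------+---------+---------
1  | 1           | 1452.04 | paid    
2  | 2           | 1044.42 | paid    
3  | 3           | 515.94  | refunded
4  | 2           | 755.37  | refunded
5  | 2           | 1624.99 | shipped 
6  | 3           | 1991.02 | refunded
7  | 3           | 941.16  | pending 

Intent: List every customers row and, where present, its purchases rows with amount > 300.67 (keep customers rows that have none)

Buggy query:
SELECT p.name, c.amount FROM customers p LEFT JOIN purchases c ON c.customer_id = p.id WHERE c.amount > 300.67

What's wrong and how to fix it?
Bug: A WHERE condition on the right-hand table after LEFT JOIN drops unmatched parents

Fix: Put 'c.amount > 300.67' in the JOIN's ON clause instead of WHERE

Corrected query:
SELECT p.name, c.amount FROM customers p LEFT JOIN purchases c ON c.customer_id = p.id AND c.amount > 300.67

Result:
name  | amount 
------+--------
Bob   | 1452.04
Carol | 755.37 
Carol | 1044.42
Carol | 1624.99
Alice | 515.94 
Alice | 941.16 
Alice | 1991.02
Grace | NULL   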